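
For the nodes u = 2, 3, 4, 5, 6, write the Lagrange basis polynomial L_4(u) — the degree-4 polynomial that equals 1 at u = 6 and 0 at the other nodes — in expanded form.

L_4(u) = (1/24)u^4 - (7/12)u^3 + (71/24)u^2 - (77/12)u + 5

L_4(u) = (u - 2)(u - 3)(u - 4)(u - 5) / [(4)·(3)·(2)·(1)]
       = (u^4 - 14u^3 + 71u^2 - 154u + 120) / (24)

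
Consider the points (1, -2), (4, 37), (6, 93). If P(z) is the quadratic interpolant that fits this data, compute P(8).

Using Newton's divided-difference form:
P[1,4] = (37 - (-2)) / (4 - 1) = 13
P[4,6] = (93 - 37) / (6 - 4) = 28
P[1,4,6] = (28 - 13) / (6 - 1) = 3
P(8) = -2 + 13·(7) + 3·(7)·(4) = 173

173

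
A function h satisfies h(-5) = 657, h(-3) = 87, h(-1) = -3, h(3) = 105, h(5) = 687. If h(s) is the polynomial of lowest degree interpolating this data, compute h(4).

Evaluate each Lagrange basis at s = 4:
L_0(4) = (7)·(5)·(1)·(-1)/[(-2)·(-4)·(-8)·(-10)] = -7/128
L_1(4) = (9)·(5)·(1)·(-1)/[(2)·(-2)·(-6)·(-8)] = 15/64
L_2(4) = (9)·(7)·(1)·(-1)/[(4)·(2)·(-4)·(-6)] = -21/64
L_3(4) = (9)·(7)·(5)·(-1)/[(8)·(6)·(4)·(-2)] = 105/128
L_4(4) = (9)·(7)·(5)·(1)/[(10)·(8)·(6)·(2)] = 21/64
Sum: 657·(-7/128) + 87·(15/64) + (-3)·(-21/64) + 105·(105/128) + 687·(21/64) = 297

297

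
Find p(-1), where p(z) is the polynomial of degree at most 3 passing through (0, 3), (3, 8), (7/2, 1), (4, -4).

-383/7

L_0(-1) = (-4)·(-9/2)·(-5)/[(-3)·(-7/2)·(-4)] = 15/7
L_1(-1) = (-1)·(-9/2)·(-5)/[(3)·(-1/2)·(-1)] = -15
L_2(-1) = (-1)·(-4)·(-5)/[(7/2)·(1/2)·(-1/2)] = 160/7
L_3(-1) = (-1)·(-4)·(-9/2)/[(4)·(1)·(1/2)] = -9
Sum: 3·(15/7) + 8·(-15) + 1·(160/7) + (-4)·(-9) = -383/7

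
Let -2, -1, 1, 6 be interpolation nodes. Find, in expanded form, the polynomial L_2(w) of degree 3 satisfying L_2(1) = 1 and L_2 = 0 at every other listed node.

L_2(w) = -(1/30)w^3 + (1/10)w^2 + (8/15)w + 2/5

L_2(w) = (w + 2)(w + 1)(w - 6) / [(3)·(2)·(-5)]
       = (w^3 - 3w^2 - 16w - 12) / (-30)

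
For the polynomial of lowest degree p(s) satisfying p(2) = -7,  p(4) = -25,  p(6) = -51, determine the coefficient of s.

Build the Lagrange basis polynomials:
L_0(s) = (s - 4)(s - 6) / [8] = (1/8)s^2 - (5/4)s + 3
L_1(s) = (s - 2)(s - 6) / [-4] = -(1/4)s^2 + 2s - 3
L_2(s) = (s - 2)(s - 4) / [8] = (1/8)s^2 - (3/4)s + 1
p(s) = (-7)·L_0 + (-25)·L_1 + (-51)·L_2
Only the coefficient of s is needed; take it from each L_i and combine:
(-7)·(-5/4) + (-25)·(2) + (-51)·(-3/4) = -3

-3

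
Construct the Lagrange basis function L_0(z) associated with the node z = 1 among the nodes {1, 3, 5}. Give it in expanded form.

L_0(z) = (1/8)z^2 - z + 15/8

L_0(z) = (z - 3)(z - 5) / [(-2)·(-4)]
       = (z^2 - 8z + 15) / (8)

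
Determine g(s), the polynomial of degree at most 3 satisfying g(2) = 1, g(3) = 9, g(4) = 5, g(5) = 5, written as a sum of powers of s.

g(s) = (8/3)s^3 - 30s^2 + (322/3)s - 115

Newton's divided differences:
g[2,3] = (9 - 1) / (3 - 2) = 8
g[3,4] = (5 - 9) / (4 - 3) = -4
g[4,5] = (5 - 5) / (5 - 4) = 0
g[2,3,4] = (-4 - 8) / (4 - 2) = -6
g[3,4,5] = (0 - (-4)) / (5 - 3) = 2
g[2,3,4,5] = (2 - (-6)) / (5 - 2) = 8/3
g(s) = 1 + 8·(s - 2) + (-6)·(s - 2)(s - 3) + (8/3)·(s - 2)(s - 3)(s - 4)
Expanding: g(s) = (8/3)s^3 - 30s^2 + (322/3)s - 115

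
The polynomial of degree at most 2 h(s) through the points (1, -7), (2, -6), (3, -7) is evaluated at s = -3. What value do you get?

Using Newton's divided-difference form:
h[1,2] = (-6 - (-7)) / (2 - 1) = 1
h[2,3] = (-7 - (-6)) / (3 - 2) = -1
h[1,2,3] = (-1 - 1) / (3 - 1) = -1
h(-3) = -7 + 1·(-4) + (-1)·(-4)·(-5) = -31

-31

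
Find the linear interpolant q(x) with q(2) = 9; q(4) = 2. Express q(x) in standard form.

Build the Lagrange basis polynomials:
L_0(x) = (x - 4) / [-2] = -(1/2)x + 2
L_1(x) = (x - 2) / [2] = (1/2)x - 1
q(x) = 9·L_0 + 2·L_1
  9·L_0(x) = -(9/2)x + 18
  2·L_1(x) = x - 2
Adding term by term: -(7/2)x + 16

q(x) = -(7/2)x + 16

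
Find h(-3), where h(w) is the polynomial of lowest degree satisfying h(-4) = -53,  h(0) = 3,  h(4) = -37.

-30

Evaluate each Lagrange basis at w = -3:
L_0(-3) = (-3)·(-7)/[(-4)·(-8)] = 21/32
L_1(-3) = (1)·(-7)/[(4)·(-4)] = 7/16
L_2(-3) = (1)·(-3)/[(8)·(4)] = -3/32
Sum: (-53)·(21/32) + 3·(7/16) + (-37)·(-3/32) = -30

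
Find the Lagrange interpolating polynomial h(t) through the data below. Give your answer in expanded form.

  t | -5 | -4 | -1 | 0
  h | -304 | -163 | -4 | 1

L_0(t) = (t + 4)(t + 1)t / [-20] = -(1/20)t^3 - (1/4)t^2 - (1/5)t
L_1(t) = (t + 5)(t + 1)t / [12] = (1/12)t^3 + (1/2)t^2 + (5/12)t
L_2(t) = (t + 5)(t + 4)t / [-12] = -(1/12)t^3 - (3/4)t^2 - (5/3)t
L_3(t) = (t + 5)(t + 4)(t + 1) / [20] = (1/20)t^3 + (1/2)t^2 + (29/20)t + 1
h(t) = (-304)·L_0 + (-163)·L_1 + (-4)·L_2 + 1·L_3
  (-304)·L_0(t) = (76/5)t^3 + 76t^2 + (304/5)t
  (-163)·L_1(t) = -(163/12)t^3 - (163/2)t^2 - (815/12)t
  (-4)·L_2(t) = (1/3)t^3 + 3t^2 + (20/3)t
  1·L_3(t) = (1/20)t^3 + (1/2)t^2 + (29/20)t + 1
Adding term by term: 2t^3 - 2t^2 + t + 1

h(t) = 2t^3 - 2t^2 + t + 1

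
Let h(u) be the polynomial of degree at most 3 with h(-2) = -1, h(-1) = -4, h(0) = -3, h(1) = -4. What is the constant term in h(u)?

Build the Lagrange basis polynomials:
L_0(u) = (u + 1)u(u - 1) / [-6] = -(1/6)u^3 + (1/6)u
L_1(u) = (u + 2)u(u - 1) / [2] = (1/2)u^3 + (1/2)u^2 - u
L_2(u) = (u + 2)(u + 1)(u - 1) / [-2] = -(1/2)u^3 - u^2 + (1/2)u + 1
L_3(u) = (u + 2)(u + 1)u / [6] = (1/6)u^3 + (1/2)u^2 + (1/3)u
h(u) = (-1)·L_0 + (-4)·L_1 + (-3)·L_2 + (-4)·L_3
Only the constant term is needed; take it from each L_i and combine:
(-1)·(0) + (-4)·(0) + (-3)·(1) + (-4)·(0) = -3

-3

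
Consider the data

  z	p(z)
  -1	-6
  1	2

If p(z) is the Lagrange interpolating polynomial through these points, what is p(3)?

10

L_0(3) = (2)/[(-2)] = -1
L_1(3) = (4)/[(2)] = 2
Sum: (-6)·(-1) + 2·(2) = 10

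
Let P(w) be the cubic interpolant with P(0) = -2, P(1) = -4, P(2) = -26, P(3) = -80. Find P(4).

-178

Evaluate each Lagrange basis at w = 4:
L_0(4) = (3)·(2)·(1)/[(-1)·(-2)·(-3)] = -1
L_1(4) = (4)·(2)·(1)/[(1)·(-1)·(-2)] = 4
L_2(4) = (4)·(3)·(1)/[(2)·(1)·(-1)] = -6
L_3(4) = (4)·(3)·(2)/[(3)·(2)·(1)] = 4
Sum: (-2)·(-1) + (-4)·(4) + (-26)·(-6) + (-80)·(4) = -178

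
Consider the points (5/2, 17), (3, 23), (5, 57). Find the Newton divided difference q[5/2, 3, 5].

q[5/2,3] = (23 - 17) / (3 - 5/2) = 12
q[3,5] = (57 - 23) / (5 - 3) = 17
q[5/2,3,5] = (17 - 12) / (5 - 5/2) = 2

2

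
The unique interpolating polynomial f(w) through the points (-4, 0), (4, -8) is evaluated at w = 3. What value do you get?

L_0(3) = (-1)/[(-8)] = 1/8
L_1(3) = (7)/[(8)] = 7/8
Sum: 0 + (-8)·(7/8) = -7

-7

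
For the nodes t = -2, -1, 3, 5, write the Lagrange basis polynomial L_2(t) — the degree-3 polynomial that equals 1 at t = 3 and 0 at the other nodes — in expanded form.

L_2(t) = (t + 2)(t + 1)(t - 5) / [(5)·(4)·(-2)]
       = (t^3 - 2t^2 - 13t - 10) / (-40)

L_2(t) = -(1/40)t^3 + (1/20)t^2 + (13/40)t + 1/4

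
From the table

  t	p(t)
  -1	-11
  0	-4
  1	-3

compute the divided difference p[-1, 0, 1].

-3

p[-1,0] = (-4 - (-11)) / (0 - (-1)) = 7
p[0,1] = (-3 - (-4)) / (1 - 0) = 1
p[-1,0,1] = (1 - 7) / (1 - (-1)) = -3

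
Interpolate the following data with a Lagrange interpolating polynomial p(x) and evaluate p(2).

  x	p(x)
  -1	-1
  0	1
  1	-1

Evaluate each Lagrange basis at x = 2:
L_0(2) = (2)·(1)/[(-1)·(-2)] = 1
L_1(2) = (3)·(1)/[(1)·(-1)] = -3
L_2(2) = (3)·(2)/[(2)·(1)] = 3
Sum: (-1)·(1) + 1·(-3) + (-1)·(3) = -7

-7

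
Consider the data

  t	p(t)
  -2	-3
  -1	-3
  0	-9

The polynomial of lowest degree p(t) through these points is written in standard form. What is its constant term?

-9

L_0(t) = (t + 1)t / [2] = (1/2)t^2 + (1/2)t
L_1(t) = (t + 2)t / [-1] = -t^2 - 2t
L_2(t) = (t + 2)(t + 1) / [2] = (1/2)t^2 + (3/2)t + 1
p(t) = (-3)·L_0 + (-3)·L_1 + (-9)·L_2
Only the constant term is needed; take it from each L_i and combine:
(-3)·(0) + (-3)·(0) + (-9)·(1) = -9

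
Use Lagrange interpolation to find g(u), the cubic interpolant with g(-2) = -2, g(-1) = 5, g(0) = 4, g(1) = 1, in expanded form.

g(u) = u^3 - u^2 - 3u + 4

Build the Lagrange basis polynomials:
L_0(u) = (u + 1)u(u - 1) / [-6] = -(1/6)u^3 + (1/6)u
L_1(u) = (u + 2)u(u - 1) / [2] = (1/2)u^3 + (1/2)u^2 - u
L_2(u) = (u + 2)(u + 1)(u - 1) / [-2] = -(1/2)u^3 - u^2 + (1/2)u + 1
L_3(u) = (u + 2)(u + 1)u / [6] = (1/6)u^3 + (1/2)u^2 + (1/3)u
g(u) = (-2)·L_0 + 5·L_1 + 4·L_2 + 1·L_3
  (-2)·L_0(u) = (1/3)u^3 - (1/3)u
  5·L_1(u) = (5/2)u^3 + (5/2)u^2 - 5u
  4·L_2(u) = -2u^3 - 4u^2 + 2u + 4
  1·L_3(u) = (1/6)u^3 + (1/2)u^2 + (1/3)u
Adding term by term: u^3 - u^2 - 3u + 4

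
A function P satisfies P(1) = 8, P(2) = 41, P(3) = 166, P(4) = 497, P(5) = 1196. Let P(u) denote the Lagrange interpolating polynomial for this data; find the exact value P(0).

1

L_0(0) = (-2)·(-3)·(-4)·(-5)/[(-1)·(-2)·(-3)·(-4)] = 5
L_1(0) = (-1)·(-3)·(-4)·(-5)/[(1)·(-1)·(-2)·(-3)] = -10
L_2(0) = (-1)·(-2)·(-4)·(-5)/[(2)·(1)·(-1)·(-2)] = 10
L_3(0) = (-1)·(-2)·(-3)·(-5)/[(3)·(2)·(1)·(-1)] = -5
L_4(0) = (-1)·(-2)·(-3)·(-4)/[(4)·(3)·(2)·(1)] = 1
Sum: 8·(5) + 41·(-10) + 166·(10) + 497·(-5) + 1196·(1) = 1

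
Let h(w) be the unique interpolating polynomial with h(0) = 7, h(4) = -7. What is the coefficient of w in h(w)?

-7/2

L_0(w) = (w - 4) / [-4] = -(1/4)w + 1
L_1(w) = w / [4] = (1/4)w
h(w) = 7·L_0 + (-7)·L_1
Only the coefficient of w is needed; take it from each L_i and combine:
7·(-1/4) + (-7)·(1/4) = -7/2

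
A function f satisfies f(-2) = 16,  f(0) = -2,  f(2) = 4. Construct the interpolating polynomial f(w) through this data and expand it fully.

Build the Lagrange basis polynomials:
L_0(w) = w(w - 2) / [8] = (1/8)w^2 - (1/4)w
L_1(w) = (w + 2)(w - 2) / [-4] = -(1/4)w^2 + 1
L_2(w) = (w + 2)w / [8] = (1/8)w^2 + (1/4)w
f(w) = 16·L_0 + (-2)·L_1 + 4·L_2
  16·L_0(w) = 2w^2 - 4w
  (-2)·L_1(w) = (1/2)w^2 - 2
  4·L_2(w) = (1/2)w^2 + w
Adding term by term: 3w^2 - 3w - 2

f(w) = 3w^2 - 3w - 2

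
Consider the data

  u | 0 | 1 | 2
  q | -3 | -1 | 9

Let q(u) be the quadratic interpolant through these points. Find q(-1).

3

L_0(-1) = (-2)·(-3)/[(-1)·(-2)] = 3
L_1(-1) = (-1)·(-3)/[(1)·(-1)] = -3
L_2(-1) = (-1)·(-2)/[(2)·(1)] = 1
Sum: (-3)·(3) + (-1)·(-3) + 9·(1) = 3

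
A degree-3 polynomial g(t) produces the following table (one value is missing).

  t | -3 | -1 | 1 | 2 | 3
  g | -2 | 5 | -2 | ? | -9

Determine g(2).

-51/8

The 4 known values determine g uniquely (degree ≤ 3).
Evaluate each Lagrange basis at t = 2:
L_0(2) = (3)·(1)·(-1)/[(-2)·(-4)·(-6)] = 1/16
L_1(2) = (5)·(1)·(-1)/[(2)·(-2)·(-4)] = -5/16
L_2(2) = (5)·(3)·(-1)/[(4)·(2)·(-2)] = 15/16
L_3(2) = (5)·(3)·(1)/[(6)·(4)·(2)] = 5/16
Sum: (-2)·(1/16) + 5·(-5/16) + (-2)·(15/16) + (-9)·(5/16) = -51/8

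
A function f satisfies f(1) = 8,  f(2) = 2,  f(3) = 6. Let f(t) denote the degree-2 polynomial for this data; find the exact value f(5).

Evaluate each Lagrange basis at t = 5:
L_0(5) = (3)·(2)/[(-1)·(-2)] = 3
L_1(5) = (4)·(2)/[(1)·(-1)] = -8
L_2(5) = (4)·(3)/[(2)·(1)] = 6
Sum: 8·(3) + 2·(-8) + 6·(6) = 44

44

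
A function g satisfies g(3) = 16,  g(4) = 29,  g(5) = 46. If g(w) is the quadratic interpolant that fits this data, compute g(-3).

L_0(-3) = (-7)·(-8)/[(-1)·(-2)] = 28
L_1(-3) = (-6)·(-8)/[(1)·(-1)] = -48
L_2(-3) = (-6)·(-7)/[(2)·(1)] = 21
Sum: 16·(28) + 29·(-48) + 46·(21) = 22

22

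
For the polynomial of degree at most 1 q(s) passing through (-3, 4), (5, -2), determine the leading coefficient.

-3/4

The leading coefficient equals the top divided difference q[-3,5].
q[-3,5] = (-2 - 4) / (5 - (-3)) = -3/4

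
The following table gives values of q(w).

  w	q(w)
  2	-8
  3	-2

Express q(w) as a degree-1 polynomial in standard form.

q(w) = 6w - 20

L_0(w) = (w - 3) / [-1] = -w + 3
L_1(w) = (w - 2) / [1] = w - 2
q(w) = (-8)·L_0 + (-2)·L_1
  (-8)·L_0(w) = 8w - 24
  (-2)·L_1(w) = -2w + 4
Adding term by term: 6w - 20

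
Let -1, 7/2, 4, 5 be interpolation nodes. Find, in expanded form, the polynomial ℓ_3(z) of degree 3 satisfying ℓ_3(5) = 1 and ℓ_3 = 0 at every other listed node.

ℓ_3(z) = (1/9)z^3 - (13/18)z^2 + (13/18)z + 14/9

ℓ_3(z) = (z + 1)(z - 7/2)(z - 4) / [(6)·(3/2)·(1)]
       = (z^3 - (13/2)z^2 + (13/2)z + 14) / (9)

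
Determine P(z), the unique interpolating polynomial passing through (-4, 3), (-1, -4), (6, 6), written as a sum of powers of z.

Build the Lagrange basis polynomials:
L_0(z) = (z + 1)(z - 6) / [30] = (1/30)z^2 - (1/6)z - 1/5
L_1(z) = (z + 4)(z - 6) / [-21] = -(1/21)z^2 + (2/21)z + 8/7
L_2(z) = (z + 4)(z + 1) / [70] = (1/70)z^2 + (1/14)z + 2/35
P(z) = 3·L_0 + (-4)·L_1 + 6·L_2
  3·L_0(z) = (1/10)z^2 - (1/2)z - 3/5
  (-4)·L_1(z) = (4/21)z^2 - (8/21)z - 32/7
  6·L_2(z) = (3/35)z^2 + (3/7)z + 12/35
Adding term by term: (79/210)z^2 - (19/42)z - 169/35

P(z) = (79/210)z^2 - (19/42)z - 169/35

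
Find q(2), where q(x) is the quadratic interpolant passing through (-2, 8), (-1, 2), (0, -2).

Evaluate each Lagrange basis at x = 2:
L_0(2) = (3)·(2)/[(-1)·(-2)] = 3
L_1(2) = (4)·(2)/[(1)·(-1)] = -8
L_2(2) = (4)·(3)/[(2)·(1)] = 6
Sum: 8·(3) + 2·(-8) + (-2)·(6) = -4

-4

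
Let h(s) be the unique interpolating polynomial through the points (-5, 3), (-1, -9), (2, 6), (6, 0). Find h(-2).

Using Newton's divided-difference form:
h[-5,-1] = (-9 - 3) / (-1 - (-5)) = -3
h[-1,2] = (6 - (-9)) / (2 - (-1)) = 5
h[2,6] = (0 - 6) / (6 - 2) = -3/2
h[-5,-1,2] = (5 - (-3)) / (2 - (-5)) = 8/7
h[-1,2,6] = (-3/2 - 5) / (6 - (-1)) = -13/14
h[-5,-1,2,6] = (-13/14 - 8/7) / (6 - (-5)) = -29/154
h(-2) = 3 + (-3)·(3) + (8/7)·(3)·(-1) + (-29/154)·(3)·(-1)·(-4) = -900/77

-900/77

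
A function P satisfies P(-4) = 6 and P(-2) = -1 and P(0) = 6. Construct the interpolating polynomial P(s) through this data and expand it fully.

Build the Lagrange basis polynomials:
L_0(s) = (s + 2)s / [8] = (1/8)s^2 + (1/4)s
L_1(s) = (s + 4)s / [-4] = -(1/4)s^2 - s
L_2(s) = (s + 4)(s + 2) / [8] = (1/8)s^2 + (3/4)s + 1
P(s) = 6·L_0 + (-1)·L_1 + 6·L_2
  6·L_0(s) = (3/4)s^2 + (3/2)s
  (-1)·L_1(s) = (1/4)s^2 + s
  6·L_2(s) = (3/4)s^2 + (9/2)s + 6
Adding term by term: (7/4)s^2 + 7s + 6

P(s) = (7/4)s^2 + 7s + 6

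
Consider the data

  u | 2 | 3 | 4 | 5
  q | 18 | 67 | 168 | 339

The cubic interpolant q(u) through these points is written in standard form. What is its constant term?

L_0(u) = (u - 3)(u - 4)(u - 5) / [-6] = -(1/6)u^3 + 2u^2 - (47/6)u + 10
L_1(u) = (u - 2)(u - 4)(u - 5) / [2] = (1/2)u^3 - (11/2)u^2 + 19u - 20
L_2(u) = (u - 2)(u - 3)(u - 5) / [-2] = -(1/2)u^3 + 5u^2 - (31/2)u + 15
L_3(u) = (u - 2)(u - 3)(u - 4) / [6] = (1/6)u^3 - (3/2)u^2 + (13/3)u - 4
q(u) = 18·L_0 + 67·L_1 + 168·L_2 + 339·L_3
Only the constant term is needed; take it from each L_i and combine:
18·(10) + 67·(-20) + 168·(15) + 339·(-4) = 4

4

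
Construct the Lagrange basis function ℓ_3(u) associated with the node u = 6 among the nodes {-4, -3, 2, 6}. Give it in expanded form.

ℓ_3(u) = (1/360)u^3 + (1/72)u^2 - (1/180)u - 1/15

ℓ_3(u) = (u + 4)(u + 3)(u - 2) / [(10)·(9)·(4)]
       = (u^3 + 5u^2 - 2u - 24) / (360)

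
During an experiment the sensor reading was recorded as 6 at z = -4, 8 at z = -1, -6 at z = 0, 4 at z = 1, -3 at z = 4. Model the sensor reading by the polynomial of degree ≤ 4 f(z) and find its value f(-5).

-657/4

L_0(-5) = (-4)·(-5)·(-6)·(-9)/[(-3)·(-4)·(-5)·(-8)] = 9/4
L_1(-5) = (-1)·(-5)·(-6)·(-9)/[(3)·(-1)·(-2)·(-5)] = -9
L_2(-5) = (-1)·(-4)·(-6)·(-9)/[(4)·(1)·(-1)·(-4)] = 27/2
L_3(-5) = (-1)·(-4)·(-5)·(-9)/[(5)·(2)·(1)·(-3)] = -6
L_4(-5) = (-1)·(-4)·(-5)·(-6)/[(8)·(5)·(4)·(3)] = 1/4
Sum: 6·(9/4) + 8·(-9) + (-6)·(27/2) + 4·(-6) + (-3)·(1/4) = -657/4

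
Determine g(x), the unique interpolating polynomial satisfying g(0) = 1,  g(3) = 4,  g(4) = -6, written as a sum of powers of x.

Newton's divided differences:
g[0,3] = (4 - 1) / (3 - 0) = 1
g[3,4] = (-6 - 4) / (4 - 3) = -10
g[0,3,4] = (-10 - 1) / (4 - 0) = -11/4
g(x) = 1 + 1·x + (-11/4)·x(x - 3)
Expanding: g(x) = -(11/4)x^2 + (37/4)x + 1

g(x) = -(11/4)x^2 + (37/4)x + 1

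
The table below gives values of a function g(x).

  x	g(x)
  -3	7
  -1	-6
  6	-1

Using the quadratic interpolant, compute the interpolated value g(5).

-137/21

L_0(5) = (6)·(-1)/[(-2)·(-9)] = -1/3
L_1(5) = (8)·(-1)/[(2)·(-7)] = 4/7
L_2(5) = (8)·(6)/[(9)·(7)] = 16/21
Sum: 7·(-1/3) + (-6)·(4/7) + (-1)·(16/21) = -137/21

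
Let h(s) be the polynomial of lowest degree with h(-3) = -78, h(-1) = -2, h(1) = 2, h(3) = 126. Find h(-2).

Evaluate each Lagrange basis at s = -2:
L_0(-2) = (-1)·(-3)·(-5)/[(-2)·(-4)·(-6)] = 5/16
L_1(-2) = (1)·(-3)·(-5)/[(2)·(-2)·(-4)] = 15/16
L_2(-2) = (1)·(-1)·(-5)/[(4)·(2)·(-2)] = -5/16
L_3(-2) = (1)·(-1)·(-3)/[(6)·(4)·(2)] = 1/16
Sum: (-78)·(5/16) + (-2)·(15/16) + 2·(-5/16) + 126·(1/16) = -19

-19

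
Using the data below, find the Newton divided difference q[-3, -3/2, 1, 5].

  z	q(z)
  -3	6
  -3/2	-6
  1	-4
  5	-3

q[-3,-3/2] = (-6 - 6) / (-3/2 - (-3)) = -8
q[-3/2,1] = (-4 - (-6)) / (1 - (-3/2)) = 4/5
q[1,5] = (-3 - (-4)) / (5 - 1) = 1/4
q[-3,-3/2,1] = (4/5 - (-8)) / (1 - (-3)) = 11/5
q[-3/2,1,5] = (1/4 - 4/5) / (5 - (-3/2)) = -11/130
q[-3,-3/2,1,5] = (-11/130 - 11/5) / (5 - (-3)) = -297/1040

-297/1040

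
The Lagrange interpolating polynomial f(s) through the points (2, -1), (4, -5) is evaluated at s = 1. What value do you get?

Evaluate each Lagrange basis at s = 1:
L_0(1) = (-3)/[(-2)] = 3/2
L_1(1) = (-1)/[(2)] = -1/2
Sum: (-1)·(3/2) + (-5)·(-1/2) = 1

1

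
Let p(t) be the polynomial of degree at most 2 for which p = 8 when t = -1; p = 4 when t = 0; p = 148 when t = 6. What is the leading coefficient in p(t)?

4

The leading coefficient equals the top divided difference p[-1,0,6].
p[-1,0] = (4 - 8) / (0 - (-1)) = -4
p[0,6] = (148 - 4) / (6 - 0) = 24
p[-1,0,6] = (24 - (-4)) / (6 - (-1)) = 4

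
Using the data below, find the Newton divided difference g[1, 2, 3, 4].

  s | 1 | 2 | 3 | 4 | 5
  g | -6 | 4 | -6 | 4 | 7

g[1,2] = (4 - (-6)) / (2 - 1) = 10
g[2,3] = (-6 - 4) / (3 - 2) = -10
g[3,4] = (4 - (-6)) / (4 - 3) = 10
g[1,2,3] = (-10 - 10) / (3 - 1) = -10
g[2,3,4] = (10 - (-10)) / (4 - 2) = 10
g[1,2,3,4] = (10 - (-10)) / (4 - 1) = 20/3

20/3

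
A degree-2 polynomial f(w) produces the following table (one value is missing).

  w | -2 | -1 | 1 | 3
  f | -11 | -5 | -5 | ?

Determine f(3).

-21

The 3 known values determine f uniquely (degree ≤ 2).
Evaluate each Lagrange basis at w = 3:
L_0(3) = (4)·(2)/[(-1)·(-3)] = 8/3
L_1(3) = (5)·(2)/[(1)·(-2)] = -5
L_2(3) = (5)·(4)/[(3)·(2)] = 10/3
Sum: (-11)·(8/3) + (-5)·(-5) + (-5)·(10/3) = -21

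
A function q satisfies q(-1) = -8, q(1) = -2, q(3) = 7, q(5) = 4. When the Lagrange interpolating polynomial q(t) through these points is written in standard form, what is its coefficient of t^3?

-5/16

The leading coefficient equals the top divided difference q[-1,1,3,5].
q[-1,1] = (-2 - (-8)) / (1 - (-1)) = 3
q[1,3] = (7 - (-2)) / (3 - 1) = 9/2
q[3,5] = (4 - 7) / (5 - 3) = -3/2
q[-1,1,3] = (9/2 - 3) / (3 - (-1)) = 3/8
q[1,3,5] = (-3/2 - 9/2) / (5 - 1) = -3/2
q[-1,1,3,5] = (-3/2 - 3/8) / (5 - (-1)) = -5/16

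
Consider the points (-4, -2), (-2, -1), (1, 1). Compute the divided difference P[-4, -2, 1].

1/30

P[-4,-2] = (-1 - (-2)) / (-2 - (-4)) = 1/2
P[-2,1] = (1 - (-1)) / (1 - (-2)) = 2/3
P[-4,-2,1] = (2/3 - 1/2) / (1 - (-4)) = 1/30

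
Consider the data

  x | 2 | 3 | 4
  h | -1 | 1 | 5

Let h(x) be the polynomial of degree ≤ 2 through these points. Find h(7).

Evaluate each Lagrange basis at x = 7:
L_0(7) = (4)·(3)/[(-1)·(-2)] = 6
L_1(7) = (5)·(3)/[(1)·(-1)] = -15
L_2(7) = (5)·(4)/[(2)·(1)] = 10
Sum: (-1)·(6) + 1·(-15) + 5·(10) = 29

29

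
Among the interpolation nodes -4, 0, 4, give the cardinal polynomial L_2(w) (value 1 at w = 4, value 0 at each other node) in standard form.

L_2(w) = (1/32)w^2 + (1/8)w

L_2(w) = (w + 4)w / [(8)·(4)]
       = (w^2 + 4w) / (32)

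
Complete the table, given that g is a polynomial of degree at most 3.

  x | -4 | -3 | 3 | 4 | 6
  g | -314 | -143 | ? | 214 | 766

85

The 4 known values determine g uniquely (degree ≤ 3).
Evaluate each Lagrange basis at x = 3:
L_0(3) = (6)·(-1)·(-3)/[(-1)·(-8)·(-10)] = -9/40
L_1(3) = (7)·(-1)·(-3)/[(1)·(-7)·(-9)] = 1/3
L_2(3) = (7)·(6)·(-3)/[(8)·(7)·(-2)] = 9/8
L_3(3) = (7)·(6)·(-1)/[(10)·(9)·(2)] = -7/30
Sum: (-314)·(-9/40) + (-143)·(1/3) + 214·(9/8) + 766·(-7/30) = 85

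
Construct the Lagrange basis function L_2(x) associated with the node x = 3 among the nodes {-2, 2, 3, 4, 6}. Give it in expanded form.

L_2(x) = (x + 2)(x - 2)(x - 4)(x - 6) / [(5)·(1)·(-1)·(-3)]
       = (x^4 - 10x^3 + 20x^2 + 40x - 96) / (15)

L_2(x) = (1/15)x^4 - (2/3)x^3 + (4/3)x^2 + (8/3)x - 32/5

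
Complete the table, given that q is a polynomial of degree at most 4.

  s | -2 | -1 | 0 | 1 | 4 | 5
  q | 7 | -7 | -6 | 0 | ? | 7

5

The 5 known values determine q uniquely (degree ≤ 4).
L_0(4) = (5)·(4)·(3)·(-1)/[(-1)·(-2)·(-3)·(-7)] = -10/7
L_1(4) = (6)·(4)·(3)·(-1)/[(1)·(-1)·(-2)·(-6)] = 6
L_2(4) = (6)·(5)·(3)·(-1)/[(2)·(1)·(-1)·(-5)] = -9
L_3(4) = (6)·(5)·(4)·(-1)/[(3)·(2)·(1)·(-4)] = 5
L_4(4) = (6)·(5)·(4)·(3)/[(7)·(6)·(5)·(4)] = 3/7
Sum: 7·(-10/7) + (-7)·(6) + (-6)·(-9) + 0 + 7·(3/7) = 5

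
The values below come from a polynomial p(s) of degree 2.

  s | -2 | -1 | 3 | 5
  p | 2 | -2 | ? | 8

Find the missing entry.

-38/21

The 3 known values determine p uniquely (degree ≤ 2).
L_0(3) = (4)·(-2)/[(-1)·(-7)] = -8/7
L_1(3) = (5)·(-2)/[(1)·(-6)] = 5/3
L_2(3) = (5)·(4)/[(7)·(6)] = 10/21
Sum: 2·(-8/7) + (-2)·(5/3) + 8·(10/21) = -38/21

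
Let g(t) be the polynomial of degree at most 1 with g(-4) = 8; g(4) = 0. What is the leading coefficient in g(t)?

The leading coefficient equals the top divided difference g[-4,4].
g[-4,4] = (0 - 8) / (4 - (-4)) = -1

-1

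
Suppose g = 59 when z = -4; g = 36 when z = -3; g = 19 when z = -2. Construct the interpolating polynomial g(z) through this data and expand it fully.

g(z) = 3z^2 - 2z + 3

Newton's divided differences:
g[-4,-3] = (36 - 59) / (-3 - (-4)) = -23
g[-3,-2] = (19 - 36) / (-2 - (-3)) = -17
g[-4,-3,-2] = (-17 - (-23)) / (-2 - (-4)) = 3
g(z) = 59 + (-23)·(z + 4) + 3·(z + 4)(z + 3)
Expanding: g(z) = 3z^2 - 2z + 3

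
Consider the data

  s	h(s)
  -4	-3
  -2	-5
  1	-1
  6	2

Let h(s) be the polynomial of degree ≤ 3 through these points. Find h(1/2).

Using Newton's divided-difference form:
h[-4,-2] = (-5 - (-3)) / (-2 - (-4)) = -1
h[-2,1] = (-1 - (-5)) / (1 - (-2)) = 4/3
h[1,6] = (2 - (-1)) / (6 - 1) = 3/5
h[-4,-2,1] = (4/3 - (-1)) / (1 - (-4)) = 7/15
h[-2,1,6] = (3/5 - 4/3) / (6 - (-2)) = -11/120
h[-4,-2,1,6] = (-11/120 - 7/15) / (6 - (-4)) = -67/1200
h(1/2) = -3 + (-1)·(9/2) + (7/15)·(9/2)·(5/2) + (-67/1200)·(9/2)·(5/2)·(-1/2) = -1239/640

-1239/640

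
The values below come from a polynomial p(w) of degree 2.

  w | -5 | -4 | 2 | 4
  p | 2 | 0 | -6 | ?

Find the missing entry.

The 3 known values determine p uniquely (degree ≤ 2).
L_0(4) = (8)·(2)/[(-1)·(-7)] = 16/7
L_1(4) = (9)·(2)/[(1)·(-6)] = -3
L_2(4) = (9)·(8)/[(7)·(6)] = 12/7
Sum: 2·(16/7) + 0 + (-6)·(12/7) = -40/7

-40/7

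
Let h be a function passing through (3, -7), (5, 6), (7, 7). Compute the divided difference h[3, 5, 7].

-3/2

h[3,5] = (6 - (-7)) / (5 - 3) = 13/2
h[5,7] = (7 - 6) / (7 - 5) = 1/2
h[3,5,7] = (1/2 - 13/2) / (7 - 3) = -3/2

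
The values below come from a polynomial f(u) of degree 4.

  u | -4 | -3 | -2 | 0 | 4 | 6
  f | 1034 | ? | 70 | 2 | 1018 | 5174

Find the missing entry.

332

The 5 known values determine f uniquely (degree ≤ 4).
L_0(-3) = (-1)·(-3)·(-7)·(-9)/[(-2)·(-4)·(-8)·(-10)] = 189/640
L_1(-3) = (1)·(-3)·(-7)·(-9)/[(2)·(-2)·(-6)·(-8)] = 63/64
L_2(-3) = (1)·(-1)·(-7)·(-9)/[(4)·(2)·(-4)·(-6)] = -21/64
L_3(-3) = (1)·(-1)·(-3)·(-9)/[(8)·(6)·(4)·(-2)] = 9/128
L_4(-3) = (1)·(-1)·(-3)·(-7)/[(10)·(8)·(6)·(2)] = -7/320
Sum: 1034·(189/640) + 70·(63/64) + 2·(-21/64) + 1018·(9/128) + 5174·(-7/320) = 332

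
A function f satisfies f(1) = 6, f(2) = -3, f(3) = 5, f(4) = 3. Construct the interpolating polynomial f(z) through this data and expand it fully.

Newton's divided differences:
f[1,2] = (-3 - 6) / (2 - 1) = -9
f[2,3] = (5 - (-3)) / (3 - 2) = 8
f[3,4] = (3 - 5) / (4 - 3) = -2
f[1,2,3] = (8 - (-9)) / (3 - 1) = 17/2
f[2,3,4] = (-2 - 8) / (4 - 2) = -5
f[1,2,3,4] = (-5 - 17/2) / (4 - 1) = -9/2
f(z) = 6 + (-9)·(z - 1) + (17/2)·(z - 1)(z - 2) + (-9/2)·(z - 1)(z - 2)(z - 3)
Expanding: f(z) = -(9/2)z^3 + (71/2)z^2 - 84z + 59

f(z) = -(9/2)z^3 + (71/2)z^2 - 84z + 59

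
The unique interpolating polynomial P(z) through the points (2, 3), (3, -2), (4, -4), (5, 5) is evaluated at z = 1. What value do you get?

Using Newton's divided-difference form:
P[2,3] = (-2 - 3) / (3 - 2) = -5
P[3,4] = (-4 - (-2)) / (4 - 3) = -2
P[4,5] = (5 - (-4)) / (5 - 4) = 9
P[2,3,4] = (-2 - (-5)) / (4 - 2) = 3/2
P[3,4,5] = (9 - (-2)) / (5 - 3) = 11/2
P[2,3,4,5] = (11/2 - 3/2) / (5 - 2) = 4/3
P(1) = 3 + (-5)·(-1) + (3/2)·(-1)·(-2) + (4/3)·(-1)·(-2)·(-3) = 3

3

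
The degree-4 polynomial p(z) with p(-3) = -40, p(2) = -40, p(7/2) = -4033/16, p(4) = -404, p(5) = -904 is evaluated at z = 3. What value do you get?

-148

Using Newton's divided-difference form:
p[-3,2] = (-40 - (-40)) / (2 - (-3)) = 0
p[2,7/2] = (-4033/16 - (-40)) / (7/2 - 2) = -1131/8
p[7/2,4] = (-404 - (-4033/16)) / (4 - 7/2) = -2431/8
p[4,5] = (-904 - (-404)) / (5 - 4) = -500
p[-3,2,7/2] = (-1131/8 - 0) / (7/2 - (-3)) = -87/4
p[2,7/2,4] = (-2431/8 - (-1131/8)) / (4 - 2) = -325/4
p[7/2,4,5] = (-500 - (-2431/8)) / (5 - 7/2) = -523/4
p[-3,2,7/2,4] = (-325/4 - (-87/4)) / (4 - (-3)) = -17/2
p[2,7/2,4,5] = (-523/4 - (-325/4)) / (5 - 2) = -33/2
p[-3,2,7/2,4,5] = (-33/2 - (-17/2)) / (5 - (-3)) = -1
p(3) = -40 + 0·(6) + (-87/4)·(6)·(1) + (-17/2)·(6)·(1)·(-1/2) + (-1)·(6)·(1)·(-1/2)·(-1) = -148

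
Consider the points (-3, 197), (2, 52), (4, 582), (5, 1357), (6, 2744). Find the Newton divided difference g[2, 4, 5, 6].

34

g[2,4] = (582 - 52) / (4 - 2) = 265
g[4,5] = (1357 - 582) / (5 - 4) = 775
g[5,6] = (2744 - 1357) / (6 - 5) = 1387
g[2,4,5] = (775 - 265) / (5 - 2) = 170
g[4,5,6] = (1387 - 775) / (6 - 4) = 306
g[2,4,5,6] = (306 - 170) / (6 - 2) = 34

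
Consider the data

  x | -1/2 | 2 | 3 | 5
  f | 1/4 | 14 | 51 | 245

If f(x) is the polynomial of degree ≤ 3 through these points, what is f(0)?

0

L_0(0) = (-2)·(-3)·(-5)/[(-5/2)·(-7/2)·(-11/2)] = 48/77
L_1(0) = (1/2)·(-3)·(-5)/[(5/2)·(-1)·(-3)] = 1
L_2(0) = (1/2)·(-2)·(-5)/[(7/2)·(1)·(-2)] = -5/7
L_3(0) = (1/2)·(-2)·(-3)/[(11/2)·(3)·(2)] = 1/11
Sum: 1/4·(48/77) + 14·(1) + 51·(-5/7) + 245·(1/11) = 0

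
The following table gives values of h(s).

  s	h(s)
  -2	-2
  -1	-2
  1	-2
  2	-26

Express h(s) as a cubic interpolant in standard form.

h(s) = -2s^3 - 4s^2 + 2s + 2

Newton's divided differences:
h[-2,-1] = (-2 - (-2)) / (-1 - (-2)) = 0
h[-1,1] = (-2 - (-2)) / (1 - (-1)) = 0
h[1,2] = (-26 - (-2)) / (2 - 1) = -24
h[-2,-1,1] = (0 - 0) / (1 - (-2)) = 0
h[-1,1,2] = (-24 - 0) / (2 - (-1)) = -8
h[-2,-1,1,2] = (-8 - 0) / (2 - (-2)) = -2
h(s) = -2 + (-2)·(s + 2)(s + 1)(s - 1)
Expanding: h(s) = -2s^3 - 4s^2 + 2s + 2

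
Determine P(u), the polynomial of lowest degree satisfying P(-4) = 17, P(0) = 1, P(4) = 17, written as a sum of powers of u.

Newton's divided differences:
P[-4,0] = (1 - 17) / (0 - (-4)) = -4
P[0,4] = (17 - 1) / (4 - 0) = 4
P[-4,0,4] = (4 - (-4)) / (4 - (-4)) = 1
P(u) = 17 + (-4)·(u + 4) + 1·(u + 4)u
Expanding: P(u) = u^2 + 1

P(u) = u^2 + 1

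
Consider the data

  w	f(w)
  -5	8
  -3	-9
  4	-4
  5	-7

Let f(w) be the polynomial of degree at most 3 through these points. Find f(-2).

-47/4

Evaluate each Lagrange basis at w = -2:
L_0(-2) = (1)·(-6)·(-7)/[(-2)·(-9)·(-10)] = -7/30
L_1(-2) = (3)·(-6)·(-7)/[(2)·(-7)·(-8)] = 9/8
L_2(-2) = (3)·(1)·(-7)/[(9)·(7)·(-1)] = 1/3
L_3(-2) = (3)·(1)·(-6)/[(10)·(8)·(1)] = -9/40
Sum: 8·(-7/30) + (-9)·(9/8) + (-4)·(1/3) + (-7)·(-9/40) = -47/4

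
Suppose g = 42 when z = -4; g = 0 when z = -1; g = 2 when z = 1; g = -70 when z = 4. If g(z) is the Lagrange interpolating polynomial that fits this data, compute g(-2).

Evaluate each Lagrange basis at z = -2:
L_0(-2) = (-1)·(-3)·(-6)/[(-3)·(-5)·(-8)] = 3/20
L_1(-2) = (2)·(-3)·(-6)/[(3)·(-2)·(-5)] = 6/5
L_2(-2) = (2)·(-1)·(-6)/[(5)·(2)·(-3)] = -2/5
L_3(-2) = (2)·(-1)·(-3)/[(8)·(5)·(3)] = 1/20
Sum: 42·(3/20) + 0 + 2·(-2/5) + (-70)·(1/20) = 2

2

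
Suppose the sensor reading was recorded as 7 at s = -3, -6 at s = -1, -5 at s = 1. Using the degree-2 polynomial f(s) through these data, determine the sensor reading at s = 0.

-29/4

Evaluate each Lagrange basis at s = 0:
L_0(0) = (1)·(-1)/[(-2)·(-4)] = -1/8
L_1(0) = (3)·(-1)/[(2)·(-2)] = 3/4
L_2(0) = (3)·(1)/[(4)·(2)] = 3/8
Sum: 7·(-1/8) + (-6)·(3/4) + (-5)·(3/8) = -29/4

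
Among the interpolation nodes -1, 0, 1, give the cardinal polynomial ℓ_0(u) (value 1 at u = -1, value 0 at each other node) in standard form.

ℓ_0(u) = (1/2)u^2 - (1/2)u

ℓ_0(u) = u(u - 1) / [(-1)·(-2)]
       = (u^2 - u) / (2)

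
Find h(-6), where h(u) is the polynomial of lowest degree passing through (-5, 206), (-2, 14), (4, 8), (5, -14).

338

Using Newton's divided-difference form:
h[-5,-2] = (14 - 206) / (-2 - (-5)) = -64
h[-2,4] = (8 - 14) / (4 - (-2)) = -1
h[4,5] = (-14 - 8) / (5 - 4) = -22
h[-5,-2,4] = (-1 - (-64)) / (4 - (-5)) = 7
h[-2,4,5] = (-22 - (-1)) / (5 - (-2)) = -3
h[-5,-2,4,5] = (-3 - 7) / (5 - (-5)) = -1
h(-6) = 206 + (-64)·(-1) + 7·(-1)·(-4) + (-1)·(-1)·(-4)·(-10) = 338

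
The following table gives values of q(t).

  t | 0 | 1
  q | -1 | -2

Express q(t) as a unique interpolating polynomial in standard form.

q(t) = -t - 1

L_0(t) = (t - 1) / [-1] = -t + 1
L_1(t) = t / [1] = t
q(t) = (-1)·L_0 + (-2)·L_1
  (-1)·L_0(t) = t - 1
  (-2)·L_1(t) = -2t
Adding term by term: -t - 1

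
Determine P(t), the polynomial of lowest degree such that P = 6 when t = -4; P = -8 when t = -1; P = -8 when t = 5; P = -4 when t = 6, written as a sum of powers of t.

L_0(t) = (t + 1)(t - 5)(t - 6) / [-270] = -(1/270)t^3 + (1/27)t^2 - (19/270)t - 1/9
L_1(t) = (t + 4)(t - 5)(t - 6) / [126] = (1/126)t^3 - (1/18)t^2 - (1/9)t + 20/21
L_2(t) = (t + 4)(t + 1)(t - 6) / [-54] = -(1/54)t^3 + (1/54)t^2 + (13/27)t + 4/9
L_3(t) = (t + 4)(t + 1)(t - 5) / [70] = (1/70)t^3 - (3/10)t - 2/7
P(t) = 6·L_0 + (-8)·L_1 + (-8)·L_2 + (-4)·L_3
  6·L_0(t) = -(1/45)t^3 + (2/9)t^2 - (19/45)t - 2/3
  (-8)·L_1(t) = -(4/63)t^3 + (4/9)t^2 + (8/9)t - 160/21
  (-8)·L_2(t) = (4/27)t^3 - (4/27)t^2 - (104/27)t - 32/9
  (-4)·L_3(t) = -(2/35)t^3 + (6/5)t + 8/7
Adding term by term: (1/189)t^3 + (14/27)t^2 - (59/27)t - 674/63

P(t) = (1/189)t^3 + (14/27)t^2 - (59/27)t - 674/63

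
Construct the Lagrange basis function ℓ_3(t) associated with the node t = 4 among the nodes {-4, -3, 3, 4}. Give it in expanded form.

ℓ_3(t) = (1/56)t^3 + (1/14)t^2 - (9/56)t - 9/14

ℓ_3(t) = (t + 4)(t + 3)(t - 3) / [(8)·(7)·(1)]
       = (t^3 + 4t^2 - 9t - 36) / (56)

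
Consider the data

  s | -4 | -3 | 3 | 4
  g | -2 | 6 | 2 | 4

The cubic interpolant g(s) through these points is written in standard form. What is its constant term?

55/7

L_0(s) = (s + 3)(s - 3)(s - 4) / [-56] = -(1/56)s^3 + (1/14)s^2 + (9/56)s - 9/14
L_1(s) = (s + 4)(s - 3)(s - 4) / [42] = (1/42)s^3 - (1/14)s^2 - (8/21)s + 8/7
L_2(s) = (s + 4)(s + 3)(s - 4) / [-42] = -(1/42)s^3 - (1/14)s^2 + (8/21)s + 8/7
L_3(s) = (s + 4)(s + 3)(s - 3) / [56] = (1/56)s^3 + (1/14)s^2 - (9/56)s - 9/14
g(s) = (-2)·L_0 + 6·L_1 + 2·L_2 + 4·L_3
Only the constant term is needed; take it from each L_i and combine:
(-2)·(-9/14) + 6·(8/7) + 2·(8/7) + 4·(-9/14) = 55/7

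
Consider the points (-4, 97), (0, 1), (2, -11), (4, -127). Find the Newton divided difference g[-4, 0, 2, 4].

-2

g[-4,0] = (1 - 97) / (0 - (-4)) = -24
g[0,2] = (-11 - 1) / (2 - 0) = -6
g[2,4] = (-127 - (-11)) / (4 - 2) = -58
g[-4,0,2] = (-6 - (-24)) / (2 - (-4)) = 3
g[0,2,4] = (-58 - (-6)) / (4 - 0) = -13
g[-4,0,2,4] = (-13 - 3) / (4 - (-4)) = -2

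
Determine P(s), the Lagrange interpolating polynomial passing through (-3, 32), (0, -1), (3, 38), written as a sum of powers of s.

L_0(s) = s(s - 3) / [18] = (1/18)s^2 - (1/6)s
L_1(s) = (s + 3)(s - 3) / [-9] = -(1/9)s^2 + 1
L_2(s) = (s + 3)s / [18] = (1/18)s^2 + (1/6)s
P(s) = 32·L_0 + (-1)·L_1 + 38·L_2
  32·L_0(s) = (16/9)s^2 - (16/3)s
  (-1)·L_1(s) = (1/9)s^2 - 1
  38·L_2(s) = (19/9)s^2 + (19/3)s
Adding term by term: 4s^2 + s - 1

P(s) = 4s^2 + s - 1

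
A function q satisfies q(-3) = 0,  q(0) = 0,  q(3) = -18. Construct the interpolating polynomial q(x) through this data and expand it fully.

q(x) = -x^2 - 3x

L_0(x) = x(x - 3) / [18] = (1/18)x^2 - (1/6)x
L_1(x) = (x + 3)(x - 3) / [-9] = -(1/9)x^2 + 1
L_2(x) = (x + 3)x / [18] = (1/18)x^2 + (1/6)x
q(x) = 0·L_0 + 0·L_1 + (-18)·L_2
  0·L_0(x) = 0
  0·L_1(x) = 0
  (-18)·L_2(x) = -x^2 - 3x
Adding term by term: -x^2 - 3x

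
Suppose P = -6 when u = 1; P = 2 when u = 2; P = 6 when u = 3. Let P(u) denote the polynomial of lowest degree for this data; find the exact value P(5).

2

Using Newton's divided-difference form:
P[1,2] = (2 - (-6)) / (2 - 1) = 8
P[2,3] = (6 - 2) / (3 - 2) = 4
P[1,2,3] = (4 - 8) / (3 - 1) = -2
P(5) = -6 + 8·(4) + (-2)·(4)·(3) = 2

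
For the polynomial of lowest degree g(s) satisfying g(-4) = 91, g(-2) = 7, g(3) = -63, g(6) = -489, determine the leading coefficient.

-2

The leading coefficient equals the top divided difference g[-4,-2,3,6].
g[-4,-2] = (7 - 91) / (-2 - (-4)) = -42
g[-2,3] = (-63 - 7) / (3 - (-2)) = -14
g[3,6] = (-489 - (-63)) / (6 - 3) = -142
g[-4,-2,3] = (-14 - (-42)) / (3 - (-4)) = 4
g[-2,3,6] = (-142 - (-14)) / (6 - (-2)) = -16
g[-4,-2,3,6] = (-16 - 4) / (6 - (-4)) = -2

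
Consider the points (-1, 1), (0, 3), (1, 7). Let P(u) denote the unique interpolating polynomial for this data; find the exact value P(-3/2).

3/4

L_0(-3/2) = (-3/2)·(-5/2)/[(-1)·(-2)] = 15/8
L_1(-3/2) = (-1/2)·(-5/2)/[(1)·(-1)] = -5/4
L_2(-3/2) = (-1/2)·(-3/2)/[(2)·(1)] = 3/8
Sum: 1·(15/8) + 3·(-5/4) + 7·(3/8) = 3/4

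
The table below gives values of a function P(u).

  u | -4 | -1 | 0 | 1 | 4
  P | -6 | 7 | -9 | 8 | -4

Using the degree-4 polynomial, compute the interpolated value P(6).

-1561/2

L_0(6) = (7)·(6)·(5)·(2)/[(-3)·(-4)·(-5)·(-8)] = 7/8
L_1(6) = (10)·(6)·(5)·(2)/[(3)·(-1)·(-2)·(-5)] = -20
L_2(6) = (10)·(7)·(5)·(2)/[(4)·(1)·(-1)·(-4)] = 175/4
L_3(6) = (10)·(7)·(6)·(2)/[(5)·(2)·(1)·(-3)] = -28
L_4(6) = (10)·(7)·(6)·(5)/[(8)·(5)·(4)·(3)] = 35/8
Sum: (-6)·(7/8) + 7·(-20) + (-9)·(175/4) + 8·(-28) + (-4)·(35/8) = -1561/2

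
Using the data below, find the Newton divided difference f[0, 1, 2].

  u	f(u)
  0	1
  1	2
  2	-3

-3

f[0,1] = (2 - 1) / (1 - 0) = 1
f[1,2] = (-3 - 2) / (2 - 1) = -5
f[0,1,2] = (-5 - 1) / (2 - 0) = -3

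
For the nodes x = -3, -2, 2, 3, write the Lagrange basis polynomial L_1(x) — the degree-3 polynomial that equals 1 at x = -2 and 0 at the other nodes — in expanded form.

L_1(x) = (1/20)x^3 - (1/10)x^2 - (9/20)x + 9/10

L_1(x) = (x + 3)(x - 2)(x - 3) / [(1)·(-4)·(-5)]
       = (x^3 - 2x^2 - 9x + 18) / (20)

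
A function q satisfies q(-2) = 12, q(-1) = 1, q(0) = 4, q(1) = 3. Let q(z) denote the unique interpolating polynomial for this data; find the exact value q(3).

L_0(3) = (4)·(3)·(2)/[(-1)·(-2)·(-3)] = -4
L_1(3) = (5)·(3)·(2)/[(1)·(-1)·(-2)] = 15
L_2(3) = (5)·(4)·(2)/[(2)·(1)·(-1)] = -20
L_3(3) = (5)·(4)·(3)/[(3)·(2)·(1)] = 10
Sum: 12·(-4) + 1·(15) + 4·(-20) + 3·(10) = -83

-83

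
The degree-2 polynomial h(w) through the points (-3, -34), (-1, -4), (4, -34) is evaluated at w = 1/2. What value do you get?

11/4

L_0(1/2) = (3/2)·(-7/2)/[(-2)·(-7)] = -3/8
L_1(1/2) = (7/2)·(-7/2)/[(2)·(-5)] = 49/40
L_2(1/2) = (7/2)·(3/2)/[(7)·(5)] = 3/20
Sum: (-34)·(-3/8) + (-4)·(49/40) + (-34)·(3/20) = 11/4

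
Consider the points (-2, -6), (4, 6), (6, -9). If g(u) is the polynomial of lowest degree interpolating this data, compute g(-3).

-261/16

L_0(-3) = (-7)·(-9)/[(-6)·(-8)] = 21/16
L_1(-3) = (-1)·(-9)/[(6)·(-2)] = -3/4
L_2(-3) = (-1)·(-7)/[(8)·(2)] = 7/16
Sum: (-6)·(21/16) + 6·(-3/4) + (-9)·(7/16) = -261/16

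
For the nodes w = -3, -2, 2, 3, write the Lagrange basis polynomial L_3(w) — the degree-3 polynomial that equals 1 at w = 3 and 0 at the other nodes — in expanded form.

L_3(w) = (1/30)w^3 + (1/10)w^2 - (2/15)w - 2/5

L_3(w) = (w + 3)(w + 2)(w - 2) / [(6)·(5)·(1)]
       = (w^3 + 3w^2 - 4w - 12) / (30)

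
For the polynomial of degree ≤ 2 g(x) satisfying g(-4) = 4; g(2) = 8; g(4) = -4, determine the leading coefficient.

-5/6

Build the Lagrange basis polynomials:
L_0(x) = (x - 2)(x - 4) / [48] = (1/48)x^2 - (1/8)x + 1/6
L_1(x) = (x + 4)(x - 4) / [-12] = -(1/12)x^2 + 4/3
L_2(x) = (x + 4)(x - 2) / [16] = (1/16)x^2 + (1/8)x - 1/2
g(x) = 4·L_0 + 8·L_1 + (-4)·L_2
Only the coefficient of x^2 is needed; take it from each L_i and combine:
4·(1/48) + 8·(-1/12) + (-4)·(1/16) = -5/6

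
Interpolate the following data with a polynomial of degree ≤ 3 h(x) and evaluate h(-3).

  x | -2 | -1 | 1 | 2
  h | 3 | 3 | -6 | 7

Evaluate each Lagrange basis at x = -3:
L_0(-3) = (-2)·(-4)·(-5)/[(-1)·(-3)·(-4)] = 10/3
L_1(-3) = (-1)·(-4)·(-5)/[(1)·(-2)·(-3)] = -10/3
L_2(-3) = (-1)·(-2)·(-5)/[(3)·(2)·(-1)] = 5/3
L_3(-3) = (-1)·(-2)·(-4)/[(4)·(3)·(1)] = -2/3
Sum: 3·(10/3) + 3·(-10/3) + (-6)·(5/3) + 7·(-2/3) = -44/3

-44/3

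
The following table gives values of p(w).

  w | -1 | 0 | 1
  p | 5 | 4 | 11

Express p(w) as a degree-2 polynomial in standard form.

p(w) = 4w^2 + 3w + 4

L_0(w) = w(w - 1) / [2] = (1/2)w^2 - (1/2)w
L_1(w) = (w + 1)(w - 1) / [-1] = -w^2 + 1
L_2(w) = (w + 1)w / [2] = (1/2)w^2 + (1/2)w
p(w) = 5·L_0 + 4·L_1 + 11·L_2
  5·L_0(w) = (5/2)w^2 - (5/2)w
  4·L_1(w) = -4w^2 + 4
  11·L_2(w) = (11/2)w^2 + (11/2)w
Adding term by term: 4w^2 + 3w + 4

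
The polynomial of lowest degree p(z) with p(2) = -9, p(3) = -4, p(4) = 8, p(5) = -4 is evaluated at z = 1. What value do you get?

L_0(1) = (-2)·(-3)·(-4)/[(-1)·(-2)·(-3)] = 4
L_1(1) = (-1)·(-3)·(-4)/[(1)·(-1)·(-2)] = -6
L_2(1) = (-1)·(-2)·(-4)/[(2)·(1)·(-1)] = 4
L_3(1) = (-1)·(-2)·(-3)/[(3)·(2)·(1)] = -1
Sum: (-9)·(4) + (-4)·(-6) + 8·(4) + (-4)·(-1) = 24

24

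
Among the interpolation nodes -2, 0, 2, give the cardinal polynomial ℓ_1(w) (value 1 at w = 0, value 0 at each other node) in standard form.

ℓ_1(w) = (w + 2)(w - 2) / [(2)·(-2)]
       = (w^2 - 4) / (-4)

ℓ_1(w) = -(1/4)w^2 + 1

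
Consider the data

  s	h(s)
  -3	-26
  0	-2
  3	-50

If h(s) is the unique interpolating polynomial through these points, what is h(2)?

L_0(2) = (2)·(-1)/[(-3)·(-6)] = -1/9
L_1(2) = (5)·(-1)/[(3)·(-3)] = 5/9
L_2(2) = (5)·(2)/[(6)·(3)] = 5/9
Sum: (-26)·(-1/9) + (-2)·(5/9) + (-50)·(5/9) = -26

-26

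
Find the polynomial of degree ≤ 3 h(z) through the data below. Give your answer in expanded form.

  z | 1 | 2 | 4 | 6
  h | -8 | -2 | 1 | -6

h(z) = (1/20)z^3 - (37/20)z^2 + (56/5)z - 87/5

L_0(z) = (z - 2)(z - 4)(z - 6) / [-15] = -(1/15)z^3 + (4/5)z^2 - (44/15)z + 16/5
L_1(z) = (z - 1)(z - 4)(z - 6) / [8] = (1/8)z^3 - (11/8)z^2 + (17/4)z - 3
L_2(z) = (z - 1)(z - 2)(z - 6) / [-12] = -(1/12)z^3 + (3/4)z^2 - (5/3)z + 1
L_3(z) = (z - 1)(z - 2)(z - 4) / [40] = (1/40)z^3 - (7/40)z^2 + (7/20)z - 1/5
h(z) = (-8)·L_0 + (-2)·L_1 + 1·L_2 + (-6)·L_3
  (-8)·L_0(z) = (8/15)z^3 - (32/5)z^2 + (352/15)z - 128/5
  (-2)·L_1(z) = -(1/4)z^3 + (11/4)z^2 - (17/2)z + 6
  1·L_2(z) = -(1/12)z^3 + (3/4)z^2 - (5/3)z + 1
  (-6)·L_3(z) = -(3/20)z^3 + (21/20)z^2 - (21/10)z + 6/5
Adding term by term: (1/20)z^3 - (37/20)z^2 + (56/5)z - 87/5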